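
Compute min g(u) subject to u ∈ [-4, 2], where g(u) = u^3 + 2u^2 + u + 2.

g'(u) = 3u^2 + 4u + 1, which vanishes at u = -1 and u = -1/3.
Candidates: g(-4) = -34, g(-1) = 2, g(-1/3) = 50/27, g(2) = 20.
So the minimum is g(-4) = -34.

-34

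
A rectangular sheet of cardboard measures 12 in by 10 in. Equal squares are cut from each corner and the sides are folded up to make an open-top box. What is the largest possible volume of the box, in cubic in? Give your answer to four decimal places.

With cut size x, the volume is V(x) = x(12 − 2x)(10 − 2x) for 0 < x < 5.
V'(x) = 12x^2 − 88x + 120. Setting V'(x) = 0 gives x ≈ 1.8107 (the root in (0, 5)).
V''(x) = 24x − 88 is negative there, so this is the maximum; V ≈ 96.7706.

96.7706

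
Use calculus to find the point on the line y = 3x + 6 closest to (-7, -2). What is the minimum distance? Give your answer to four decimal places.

Minimize D(x)^2 = (x + 7)^2 + (3x + 8)^2.
d/dx[D^2] = 2(x + 7) + 2·3·(3x + 8) = 0 ⇒ x = -31/10.
Then y = -33/10 and the distance is √(169/10) ≈ 4.1110.

4.1110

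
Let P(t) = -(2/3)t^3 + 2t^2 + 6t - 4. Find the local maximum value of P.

P'(t) = -2t^2 + 4t + 6 = 0 at t = -1, 3.
P''(t) = -4t + 4. P''(-1) = 8 > 0 ⇒ local minimum; P''(3) = -8 < 0 ⇒ local maximum.
Thus P has its local maximum at t = 3, with value 14.

14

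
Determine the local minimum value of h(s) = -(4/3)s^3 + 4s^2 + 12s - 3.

h'(s) = -4s^2 + 8s + 12. Setting h'(s) = 0 gives s ∈ {-1, 3}.
h''(s) = -8s + 8. h''(-1) = 16 > 0 ⇒ local minimum; h''(3) = -16 < 0 ⇒ local maximum.
Thus h has its local minimum at s = -1, with value -29/3.

-29/3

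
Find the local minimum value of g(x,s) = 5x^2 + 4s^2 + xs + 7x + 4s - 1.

-327/79

∂g/∂x = 10x + s + 7 = 0 and ∂g/∂s = x + 8s + 4 = 0, so (x, s) = (-52/79, -33/79).
The Hessian has g_{xx} = 10, g_{ss} = 8, g_{xs} = 1, giving D = 79 > 0 with g_{xx} > 0, so the point is a local minimum.
g(-52/79, -33/79) = -327/79.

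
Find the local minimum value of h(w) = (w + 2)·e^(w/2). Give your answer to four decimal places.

h'(w) = 1·e^(w/2) + (w + 2)·(1/2)·e^(w/2) = ((1/2)w + 2)·e^(w/2). Since e^(w/2) > 0, the only critical point is w = -4.
h''(-4) has the same sign as 1/2 > 0, so this is a local minimum.
h(-4) = (-2)·e^(-2) ≈ -0.2707.

-0.2707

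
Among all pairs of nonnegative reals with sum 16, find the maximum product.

With x + y = 16, the product is P(x) = x(16 − x).
P'(x) = 16 − 2x = 0 gives x = 8; P'' = −2 < 0, so this is the maximum.
P = 8·8 = 64.

64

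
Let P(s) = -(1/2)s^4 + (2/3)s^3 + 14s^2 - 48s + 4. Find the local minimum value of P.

-116/3

P'(s) = -2s^3 + 2s^2 + 28s - 48. Setting P'(s) = 0 gives s ∈ {-4, 2, 3}.
Second-derivative test with P''(s) = -6s^2 + 4s + 28: P''(-4) = -84 < 0 ⇒ local maximum; P''(2) = 12 > 0 ⇒ local minimum; P''(3) = -14 < 0 ⇒ local maximum.
The local minimum is P(2) = -116/3.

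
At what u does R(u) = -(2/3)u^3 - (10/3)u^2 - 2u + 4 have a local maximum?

-1/3

Critical points: R'(u) = -2u^2 - (20/3)u - 2 vanishes at u = -3, -1/3.
Since R''(u) = -4u - 20/3, we get R''(-3) = 16/3 > 0 ⇒ local minimum; R''(-1/3) = -16/3 < 0 ⇒ local maximum.
The local maximum is R(-1/3) = 350/81.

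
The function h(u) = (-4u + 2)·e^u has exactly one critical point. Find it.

-1/2

By the product rule, h'(u) = (-4u - 2)·e^u. Since e^u > 0, the only critical point is u = -1/2.
h''(-1/2) has the same sign as -4 < 0, so this is a local maximum.
h(-1/2) = (4)·e^(-1/2) ≈ 2.4261.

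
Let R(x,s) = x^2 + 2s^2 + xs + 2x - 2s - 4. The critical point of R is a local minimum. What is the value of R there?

∂R/∂x = 2x + s + 2 = 0 and ∂R/∂s = x + 4s - 2 = 0, so (x, s) = (-10/7, 6/7).
The Hessian has R_{xx} = 2, R_{ss} = 4, R_{xs} = 1, giving D = 7 > 0 with R_{xx} > 0, so the point is a local minimum.
R(-10/7, 6/7) = -44/7.

-44/7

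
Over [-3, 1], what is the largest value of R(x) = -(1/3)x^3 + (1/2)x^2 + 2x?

15/2

The derivative is -x^2 + x + 2, whose only zero in [-3, 1] is x = -1.
Evaluating at the critical points and endpoints: R(-3) = 15/2, R(-1) = -7/6, R(1) = 13/6.
So the maximum is R(-3) = 15/2.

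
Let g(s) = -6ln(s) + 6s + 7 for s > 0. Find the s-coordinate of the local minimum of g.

1

g'(s) = -6/s + 6 = 0 gives s = 1.
g''(s) = 6/s², which is positive for s > 0, so this is a local minimum.
g(1) = -6·ln(1) + 6 + 7 ≈ 13.0000.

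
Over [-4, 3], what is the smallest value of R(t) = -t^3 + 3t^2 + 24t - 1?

-29

The derivative is -3t^2 + 6t + 24, whose only zero in [-4, 3] is t = -2.
Compare values at every candidate in [-4, 3]: R(-4) = 15,  R(-2) = -29,  R(3) = 71.
The minimum over the interval is -29, attained at t = -2.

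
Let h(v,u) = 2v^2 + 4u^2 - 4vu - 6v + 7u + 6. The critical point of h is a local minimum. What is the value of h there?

∂h/∂v = 4v - 4u - 6 = 0 and ∂h/∂u = -4v + 8u + 7 = 0, so (v, u) = (5/4, -1/4).
The Hessian has h_{vv} = 4, h_{uu} = 8, h_{vu} = -4, giving D = 16 > 0 with h_{vv} > 0, so the point is a local minimum.
h(5/4, -1/4) = 11/8.

11/8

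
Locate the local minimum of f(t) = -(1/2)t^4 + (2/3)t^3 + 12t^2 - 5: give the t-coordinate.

f'(t) = -2t^3 + 2t^2 + 24t. Setting f'(t) = 0 gives t ∈ {-3, 0, 4}.
Second-derivative test with f''(t) = -6t^2 + 4t + 24: f''(-3) = -42 < 0 ⇒ local maximum; f''(0) = 24 > 0 ⇒ local minimum; f''(4) = -56 < 0 ⇒ local maximum.
So the local minimum value is f(0) = -5.

0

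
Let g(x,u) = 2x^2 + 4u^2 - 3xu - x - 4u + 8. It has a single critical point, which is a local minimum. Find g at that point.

∂g/∂x = 4x - 3u - 1 = 0 and ∂g/∂u = -3x + 8u - 4 = 0, so (x, u) = (20/23, 19/23).
The Hessian has g_{xx} = 4, g_{uu} = 8, g_{xu} = -3, giving D = 23 > 0 with g_{xx} > 0, so the point is a local minimum.
g(20/23, 19/23) = 136/23.

136/23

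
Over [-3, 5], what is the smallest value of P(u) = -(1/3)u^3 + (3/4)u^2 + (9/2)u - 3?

The derivative is -u^2 + (3/2)u + 9/2, which vanishes at u = -3/2 and u = 3.
Evaluating at the critical points and endpoints: P(-3) = -3/4, P(-3/2) = -111/16, P(3) = 33/4, P(5) = -41/12.
The minimum over the interval is -111/16, attained at u = -3/2.

-111/16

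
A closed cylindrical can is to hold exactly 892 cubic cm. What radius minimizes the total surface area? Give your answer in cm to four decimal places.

5.2167

With radius r and height h, πr²h = 892 so h = 892/(πr²), and S(r) = 2πr² + 2πrh = 2πr² + 2·892/r.
S'(r) = 4πr − 2·892/r² = 0 ⇒ r³ = 892/(2π), so r ≈ 5.2167 and h = 2r ≈ 10.4334.
S''(r) = 4π + 4·892/r³ > 0, so this is the minimum; S ≈ 512.9690.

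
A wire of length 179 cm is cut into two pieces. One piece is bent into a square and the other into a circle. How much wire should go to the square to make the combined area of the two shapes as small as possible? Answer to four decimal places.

100.2577

Let x be the length used for the square. Square side x/4; circle radius (179−x)/(2π).
A(x) = (x/4)² + π·((179−x)/(2π))² = x²/16 + (179−x)²/(4π) for 0 ≤ x ≤ 179. A'(x) = x/8 − (179−x)/(2π) = 0 gives x = 4·179/(π+4) ≈ 100.2577.
A'' = 1/8 + 1/(2π) > 0, so this gives the minimum combined area; x ≈ 100.2577 cm to the square.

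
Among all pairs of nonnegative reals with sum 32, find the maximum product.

256

With x + y = 32, the product is P(x) = x(32 − x).
P'(x) = 32 − 2x = 0 gives x = 16; P'' = −2 < 0, so this is the maximum.
P = 16·16 = 256.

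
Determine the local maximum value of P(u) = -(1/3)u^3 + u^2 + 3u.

9

P'(u) = -u^2 + 2u + 3 = 0 at u = -1, 3.
Second-derivative test with P''(u) = -2u + 2: P''(-1) = 4 > 0 ⇒ local minimum; P''(3) = -4 < 0 ⇒ local maximum.
So the local maximum value is P(3) = 9.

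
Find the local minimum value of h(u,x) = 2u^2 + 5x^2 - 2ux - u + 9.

∂h/∂u = 4u - 2x - 1 = 0 and ∂h/∂x = -2u + 10x = 0, so (u, x) = (5/18, 1/18).
The Hessian has h_{uu} = 4, h_{xx} = 10, h_{ux} = -2, giving D = 36 > 0 with h_{uu} > 0, so the point is a local minimum.
h(5/18, 1/18) = 319/36.

319/36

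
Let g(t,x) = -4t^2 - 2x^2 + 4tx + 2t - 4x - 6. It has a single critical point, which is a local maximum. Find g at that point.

∂g/∂t = -8t + 4x + 2 = 0 and ∂g/∂x = 4t - 4x - 4 = 0, so (t, x) = (-1/2, -3/2).
The Hessian has g_{tt} = -8, g_{xx} = -4, g_{tx} = 4, giving D = 16 > 0 with g_{tt} < 0, so the point is a local maximum.
g(-1/2, -3/2) = -7/2.

-7/2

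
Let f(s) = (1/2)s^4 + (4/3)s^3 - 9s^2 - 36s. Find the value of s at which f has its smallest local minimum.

3

f'(s) = 2s^3 + 4s^2 - 18s - 36 = 0 at s = -3, -2, 3.
f''(s) = 6s^2 + 8s - 18. f''(-3) = 12 > 0 ⇒ local minimum; f''(-2) = -10 < 0 ⇒ local maximum; f''(3) = 60 > 0 ⇒ local minimum.
The smallest local minimum is f(3) = -225/2.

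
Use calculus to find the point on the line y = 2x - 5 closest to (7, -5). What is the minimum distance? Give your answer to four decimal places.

6.2610

Minimize D(x)^2 = (x - 7)^2 + (2x)^2.
d/dx[D^2] = 2(x - 7) + 2·2·(2x) = 0 ⇒ x = 7/5.
Then y = -11/5 and the distance is √(196/5) ≈ 6.2610.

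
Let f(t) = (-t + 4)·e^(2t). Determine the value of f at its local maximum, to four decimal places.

By the product rule, f'(t) = (-2t + 7)·e^(2t). Since e^(2t) > 0, the only critical point is t = 7/2.
f''(7/2) has the same sign as -2 < 0, so this is a local maximum.
f(7/2) = (1/2)·e^(7) ≈ 548.3166.

548.3166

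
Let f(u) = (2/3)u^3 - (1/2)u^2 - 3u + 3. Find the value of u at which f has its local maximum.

f'(u) = 2u^2 - u - 3 = 0 at u = -1, 3/2.
Since f''(u) = 4u - 1, we get f''(-1) = -5 < 0 ⇒ local maximum; f''(3/2) = 5 > 0 ⇒ local minimum.
Thus f has its local maximum at u = -1, with value 29/6.

-1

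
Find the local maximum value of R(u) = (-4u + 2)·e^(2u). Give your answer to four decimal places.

Differentiating with the product rule gives R'(u) = (-8u)·e^(2u). Since e^(2u) > 0, the only critical point is u = 0.
R''(0) has the same sign as -8 < 0, so this is a local maximum.
R(0) = (2)·e^(0) ≈ 2.0000.

2.0000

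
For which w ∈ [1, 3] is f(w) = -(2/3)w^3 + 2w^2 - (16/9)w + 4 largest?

4/3

f'(w) = -2w^2 + 4w - 16/9, whose only zero in [1, 3] is w = 4/3.
Compare values at every candidate in [1, 3]: f(1) = 32/9,  f(4/3) = 292/81,  f(3) = -4/3.
So the maximum is f(4/3) = 292/81.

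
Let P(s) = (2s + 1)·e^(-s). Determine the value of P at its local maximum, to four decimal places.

1.2131

Differentiating with the product rule gives P'(s) = (-2s + 1)·e^(-s). Since e^(-s) > 0, the only critical point is s = 1/2.
P''(1/2) has the same sign as -2 < 0, so this is a local maximum.
P(1/2) = (2)·e^(-1/2) ≈ 1.2131.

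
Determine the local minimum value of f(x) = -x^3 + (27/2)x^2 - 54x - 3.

-141/2

Critical points: f'(x) = -3x^2 + 27x - 54 vanishes at x = 3, 6.
Since f''(x) = -6x + 27, we get f''(3) = 9 > 0 ⇒ local minimum; f''(6) = -9 < 0 ⇒ local maximum.
Thus f has its local minimum at x = 3, with value -141/2.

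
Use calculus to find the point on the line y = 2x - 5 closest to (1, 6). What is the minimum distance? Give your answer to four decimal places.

Minimize D(x)^2 = (x - 1)^2 + (2x - 11)^2.
d/dx[D^2] = 2(x - 1) + 2·2·(2x - 11) = 0 ⇒ x = 23/5.
Then y = 21/5 and the distance is √(81/5) ≈ 4.0249.

4.0249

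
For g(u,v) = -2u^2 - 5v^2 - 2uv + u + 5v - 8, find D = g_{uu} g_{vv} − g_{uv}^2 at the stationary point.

36

∂g/∂u = -4u - 2v + 1 = 0 and ∂g/∂v = -2u - 10v + 5 = 0, so (u, v) = (0, 1/2).
The Hessian has g_{uu} = -4, g_{vv} = -10, g_{uv} = -2, giving D = 36 > 0 with g_{uu} < 0, so the point is a local maximum.
D = (-4)·(-10) − (-2)^2 = 36.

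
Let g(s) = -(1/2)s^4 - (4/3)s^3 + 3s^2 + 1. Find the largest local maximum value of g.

Critical points: g'(s) = -2s^3 - 4s^2 + 6s vanishes at s = -3, 0, 1.
g''(s) = -6s^2 - 8s + 6. g''(-3) = -24 < 0 ⇒ local maximum; g''(0) = 6 > 0 ⇒ local minimum; g''(1) = -8 < 0 ⇒ local maximum.
The largest local maximum is g(-3) = 47/2.

47/2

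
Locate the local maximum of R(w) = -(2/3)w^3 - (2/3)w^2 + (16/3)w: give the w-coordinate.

4/3

Critical points: R'(w) = -2w^2 - (4/3)w + 16/3 vanishes at w = -2, 4/3.
Since R''(w) = -4w - 4/3, we get R''(-2) = 20/3 > 0 ⇒ local minimum; R''(4/3) = -20/3 < 0 ⇒ local maximum.
The local maximum is R(4/3) = 352/81.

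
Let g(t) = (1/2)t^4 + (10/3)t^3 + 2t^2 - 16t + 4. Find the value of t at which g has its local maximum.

-2

g'(t) = 2t^3 + 10t^2 + 4t - 16 = 0 at t = -4, -2, 1.
Since g''(t) = 6t^2 + 20t + 4, we get g''(-4) = 20 > 0 ⇒ local minimum; g''(-2) = -12 < 0 ⇒ local maximum; g''(1) = 30 > 0 ⇒ local minimum.
So the local maximum value is g(-2) = 76/3.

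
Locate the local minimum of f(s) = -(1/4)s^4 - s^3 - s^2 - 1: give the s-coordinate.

-1

Critical points: f'(s) = -s^3 - 3s^2 - 2s vanishes at s = -2, -1, 0.
f''(s) = -3s^2 - 6s - 2. f''(-2) = -2 < 0 ⇒ local maximum; f''(-1) = 1 > 0 ⇒ local minimum; f''(0) = -2 < 0 ⇒ local maximum.
The local minimum is f(-1) = -5/4.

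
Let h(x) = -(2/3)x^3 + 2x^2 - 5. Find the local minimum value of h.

-5

Critical points: h'(x) = -2x^2 + 4x vanishes at x = 0, 2.
Since h''(x) = -4x + 4, we get h''(0) = 4 > 0 ⇒ local minimum; h''(2) = -4 < 0 ⇒ local maximum.
So the local minimum value is h(0) = -5.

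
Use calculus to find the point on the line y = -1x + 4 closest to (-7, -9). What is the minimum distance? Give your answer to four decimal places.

14.1421

Minimize D(x)^2 = (x + 7)^2 + (-x + 13)^2.
d/dx[D^2] = 2(x + 7) + 2·(-1)·(-x + 13) = 0 ⇒ x = 3.
Then y = 1 and the distance is √(200) ≈ 14.1421.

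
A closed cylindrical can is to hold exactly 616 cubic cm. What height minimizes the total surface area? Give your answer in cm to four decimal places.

With radius r and height h, πr²h = 616 so h = 616/(πr²), and S(r) = 2πr² + 2πrh = 2πr² + 2·616/r.
S'(r) = 4πr − 2·616/r² = 0 ⇒ r³ = 616/(2π), so r ≈ 4.6111 and h = 2r ≈ 9.2221.
S''(r) = 4π + 4·616/r³ > 0, so this is the minimum; S ≈ 400.7760.

9.2221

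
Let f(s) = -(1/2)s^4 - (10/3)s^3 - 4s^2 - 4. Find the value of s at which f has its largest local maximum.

-4

f'(s) = -2s^3 - 10s^2 - 8s = 0 at s = -4, -1, 0.
Since f''(s) = -6s^2 - 20s - 8, we get f''(-4) = -24 < 0 ⇒ local maximum; f''(-1) = 6 > 0 ⇒ local minimum; f''(0) = -8 < 0 ⇒ local maximum.
The largest local maximum is f(-4) = 52/3.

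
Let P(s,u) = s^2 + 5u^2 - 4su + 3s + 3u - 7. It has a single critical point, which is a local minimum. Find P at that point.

∂P/∂s = 2s - 4u + 3 = 0 and ∂P/∂u = -4s + 10u + 3 = 0, so (s, u) = (-21/2, -9/2).
The Hessian has P_{ss} = 2, P_{uu} = 10, P_{su} = -4, giving D = 4 > 0 with P_{ss} > 0, so the point is a local minimum.
P(-21/2, -9/2) = -59/2.

-59/2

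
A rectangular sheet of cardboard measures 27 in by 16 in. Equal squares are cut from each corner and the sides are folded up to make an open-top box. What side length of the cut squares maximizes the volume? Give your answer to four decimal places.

With cut size x, the volume is V(x) = x(27 − 2x)(16 − 2x) for 0 < x < 8.
V'(x) = 12x^2 − 172x + 432. Setting V'(x) = 0 gives x ≈ 3.2473 (the root in (0, 8)).
V''(x) = 24x − 172 is negative there, so this is the maximum; V ≈ 632.9378.

3.2473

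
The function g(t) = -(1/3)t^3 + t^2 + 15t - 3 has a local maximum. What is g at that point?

Critical points: g'(t) = -t^2 + 2t + 15 vanishes at t = -3, 5.
Since g''(t) = -2t + 2, we get g''(-3) = 8 > 0 ⇒ local minimum; g''(5) = -8 < 0 ⇒ local maximum.
Thus g has its local maximum at t = 5, with value 166/3.

166/3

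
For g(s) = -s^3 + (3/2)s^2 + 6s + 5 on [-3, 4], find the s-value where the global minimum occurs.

The derivative is -3s^2 + 3s + 6, which vanishes at s = -1 and s = 2.
Compare values at every candidate in [-3, 4]: g(-3) = 55/2; g(-1) = 3/2; g(2) = 15; g(4) = -11.
The minimum over the interval is -11, attained at s = 4.

4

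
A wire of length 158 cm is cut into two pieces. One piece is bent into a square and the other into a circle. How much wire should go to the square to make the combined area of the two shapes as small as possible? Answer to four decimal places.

88.4957

Let x be the length used for the square. Square side x/4; circle radius (158−x)/(2π).
A(x) = (x/4)² + π·((158−x)/(2π))² = x²/16 + (158−x)²/(4π) for 0 ≤ x ≤ 158. A'(x) = x/8 − (158−x)/(2π) = 0 gives x = 4·158/(π+4) ≈ 88.4957.
A'' = 1/8 + 1/(2π) > 0, so this gives the minimum combined area; x ≈ 88.4957 cm to the square.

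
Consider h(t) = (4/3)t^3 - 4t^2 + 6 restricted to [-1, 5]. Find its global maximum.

218/3

The derivative is 4t^2 - 8t, which vanishes at t = 0 and t = 2.
Evaluating at the critical points and endpoints: h(-1) = 2/3; h(0) = 6; h(2) = 2/3; h(5) = 218/3.
So the maximum is h(5) = 218/3.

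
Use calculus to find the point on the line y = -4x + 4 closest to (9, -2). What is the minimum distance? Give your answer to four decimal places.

7.2761

Minimize D(x)^2 = (x - 9)^2 + (-4x + 6)^2.
d/dx[D^2] = 2(x - 9) + 2·(-4)·(-4x + 6) = 0 ⇒ x = 33/17.
Then y = -64/17 and the distance is √(900/17) ≈ 7.2761.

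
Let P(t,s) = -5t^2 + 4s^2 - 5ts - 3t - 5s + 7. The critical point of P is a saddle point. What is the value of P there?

∂P/∂t = -10t - 5s - 3 = 0 and ∂P/∂s = -5t + 8s - 5 = 0, so (t, s) = (-7/15, 1/3).
The Hessian has P_{tt} = -10, P_{ss} = 8, P_{ts} = -5, giving D = -105 < 0, so the point is a saddle point.
P(-7/15, 1/3) = 103/15.

103/15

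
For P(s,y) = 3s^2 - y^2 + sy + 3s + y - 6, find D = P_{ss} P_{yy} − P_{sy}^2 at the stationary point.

-13

∂P/∂s = 6s + y + 3 = 0 and ∂P/∂y = s - 2y + 1 = 0, so (s, y) = (-7/13, 3/13).
The Hessian has P_{ss} = 6, P_{yy} = -2, P_{sy} = 1, giving D = -13 < 0, so the point is a saddle point.
D = (6)·(-2) − (1)^2 = -13.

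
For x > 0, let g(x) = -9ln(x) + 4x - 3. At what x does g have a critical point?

g'(x) = -9/x + 4 = 0 gives x = 9/4.
g''(x) = 9/x², which is positive for x > 0, so this is a local minimum.
g(9/4) = -9·ln(9/4) + 9 - 3 ≈ -1.2984.

9/4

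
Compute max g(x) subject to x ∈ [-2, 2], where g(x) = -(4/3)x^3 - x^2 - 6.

2/3

g'(x) = -4x^2 - 2x, which vanishes at x = -1/2 and x = 0.
Compare values at every candidate in [-2, 2]: g(-2) = 2/3,  g(-1/2) = -73/12,  g(0) = -6,  g(2) = -62/3.
The maximum over the interval is 2/3, attained at x = -2.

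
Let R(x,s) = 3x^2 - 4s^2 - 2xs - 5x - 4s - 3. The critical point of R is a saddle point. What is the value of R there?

-42/13

∂R/∂x = 6x - 2s - 5 = 0 and ∂R/∂s = -2x - 8s - 4 = 0, so (x, s) = (8/13, -17/26).
The Hessian has R_{xx} = 6, R_{ss} = -8, R_{xs} = -2, giving D = -52 < 0, so the point is a saddle point.
R(8/13, -17/26) = -42/13.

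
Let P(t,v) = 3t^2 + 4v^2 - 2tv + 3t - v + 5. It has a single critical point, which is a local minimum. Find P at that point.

∂P/∂t = 6t - 2v + 3 = 0 and ∂P/∂v = -2t + 8v - 1 = 0, so (t, v) = (-1/2, 0).
The Hessian has P_{tt} = 6, P_{vv} = 8, P_{tv} = -2, giving D = 44 > 0 with P_{tt} > 0, so the point is a local minimum.
P(-1/2, 0) = 17/4.

17/4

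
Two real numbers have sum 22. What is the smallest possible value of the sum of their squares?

With a + b = 22, a^2 + b^2 = a^2 + (22 − a)^2.
The derivative 2a − 2(22 − a) = 4a − 44 vanishes at a = 11; second derivative 4 > 0, a minimum.
The minimum is 2·(11)^2 = 242.

242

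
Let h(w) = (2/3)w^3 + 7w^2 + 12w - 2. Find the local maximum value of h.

h'(w) = 2w^2 + 14w + 12 = 0 at w = -6, -1.
Second-derivative test with h''(w) = 4w + 14: h''(-6) = -10 < 0 ⇒ local maximum; h''(-1) = 10 > 0 ⇒ local minimum.
The local maximum is h(-6) = 34.

34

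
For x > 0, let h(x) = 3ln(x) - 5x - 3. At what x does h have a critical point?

h'(x) = 3/x − 5 = 0 gives x = 3/5.
h''(x) = -3/x², which is negative for x > 0, so this is a local maximum.
h(3/5) = 3·ln(3/5) - 3 - 3 ≈ -7.5325.

3/5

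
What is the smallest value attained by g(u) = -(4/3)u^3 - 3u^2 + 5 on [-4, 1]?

2/3

The derivative is -4u^2 - 6u, which vanishes at u = -3/2 and u = 0.
Evaluating at the critical points and endpoints: g(-4) = 127/3,  g(-3/2) = 11/4,  g(0) = 5,  g(1) = 2/3.
The minimum over the interval is 2/3, attained at u = 1.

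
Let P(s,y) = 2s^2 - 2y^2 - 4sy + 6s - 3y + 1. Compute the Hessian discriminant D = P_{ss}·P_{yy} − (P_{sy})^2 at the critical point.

-32

∂P/∂s = 4s - 4y + 6 = 0 and ∂P/∂y = -4s - 4y - 3 = 0, so (s, y) = (-9/8, 3/8).
The Hessian has P_{ss} = 4, P_{yy} = -4, P_{sy} = -4, giving D = -32 < 0, so the point is a saddle point.
D = (4)·(-4) − (-4)^2 = -32.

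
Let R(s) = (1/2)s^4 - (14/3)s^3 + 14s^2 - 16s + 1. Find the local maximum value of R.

-13/3

R'(s) = 2s^3 - 14s^2 + 28s - 16. Setting R'(s) = 0 gives s ∈ {1, 2, 4}.
Since R''(s) = 6s^2 - 28s + 28, we get R''(1) = 6 > 0 ⇒ local minimum; R''(2) = -4 < 0 ⇒ local maximum; R''(4) = 12 > 0 ⇒ local minimum.
Thus R has its local maximum at s = 2, with value -13/3.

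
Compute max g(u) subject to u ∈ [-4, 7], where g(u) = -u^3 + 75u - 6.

244

Differentiating, g'(u) = -3u^2 + 75; whose only zero in [-4, 7] is u = 5.
Candidates: g(-4) = -242,  g(5) = 244,  g(7) = 176.
So the maximum is g(5) = 244.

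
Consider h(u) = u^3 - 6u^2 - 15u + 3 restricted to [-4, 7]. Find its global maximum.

Differentiating, h'(u) = 3u^2 - 12u - 15; which vanishes at u = -1 and u = 5.
Evaluating at the critical points and endpoints: h(-4) = -97,  h(-1) = 11,  h(5) = -97,  h(7) = -53.
Hence the absolute maximum is 11 at u = -1.

11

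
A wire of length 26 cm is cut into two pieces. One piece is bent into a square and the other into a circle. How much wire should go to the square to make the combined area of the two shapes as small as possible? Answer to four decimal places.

14.5626

Let x be the length used for the square. Square side x/4; circle radius (26−x)/(2π).
A(x) = (x/4)² + π·((26−x)/(2π))² = x²/16 + (26−x)²/(4π) for 0 ≤ x ≤ 26. A'(x) = x/8 − (26−x)/(2π) = 0 gives x = 4·26/(π+4) ≈ 14.5626.
A'' = 1/8 + 1/(2π) > 0, so this gives the minimum combined area; x ≈ 14.5626 cm to the square.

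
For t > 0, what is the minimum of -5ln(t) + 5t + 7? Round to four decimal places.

g'(t) = -5/t + 5 = 0 gives t = 1.
g''(t) = 5/t², which is positive for t > 0, so this is a local minimum.
g(1) = -5·ln(1) + 5 + 7 ≈ 12.0000.

12.0000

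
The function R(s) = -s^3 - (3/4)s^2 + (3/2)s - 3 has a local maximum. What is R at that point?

Critical points: R'(s) = -3s^2 - (3/2)s + 3/2 vanishes at s = -1, 1/2.
R''(s) = -6s - 3/2. R''(-1) = 9/2 > 0 ⇒ local minimum; R''(1/2) = -9/2 < 0 ⇒ local maximum.
Thus R has its local maximum at s = 1/2, with value -41/16.

-41/16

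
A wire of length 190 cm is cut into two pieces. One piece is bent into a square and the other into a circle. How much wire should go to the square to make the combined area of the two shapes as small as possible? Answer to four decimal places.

Let x be the length used for the square. Square side x/4; circle radius (190−x)/(2π).
A(x) = (x/4)² + π·((190−x)/(2π))² = x²/16 + (190−x)²/(4π) for 0 ≤ x ≤ 190. A'(x) = x/8 − (190−x)/(2π) = 0 gives x = 4·190/(π+4) ≈ 106.4188.
A'' = 1/8 + 1/(2π) > 0, so this gives the minimum combined area; x ≈ 106.4188 cm to the square.

106.4188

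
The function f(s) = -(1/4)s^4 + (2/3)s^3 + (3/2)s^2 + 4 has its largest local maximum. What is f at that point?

f'(s) = -s^3 + 2s^2 + 3s. Setting f'(s) = 0 gives s ∈ {-1, 0, 3}.
Since f''(s) = -3s^2 + 4s + 3, we get f''(-1) = -4 < 0 ⇒ local maximum; f''(0) = 3 > 0 ⇒ local minimum; f''(3) = -12 < 0 ⇒ local maximum.
The largest local maximum is f(3) = 61/4.

61/4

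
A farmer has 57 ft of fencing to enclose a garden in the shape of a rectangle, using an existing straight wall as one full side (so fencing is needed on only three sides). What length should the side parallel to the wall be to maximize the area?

57/2

Let the sides perpendicular to the wall have length x and the parallel side y, so 2x + y = 57 and the area is A = xy = x(57 − 2x).
A'(x) = 57 − 4x = 0 gives x = 57/4, and A''(x) = −4 < 0 confirms a maximum.
Then y = 57 − 2·57/4 = 57/2 and A = 3249/8.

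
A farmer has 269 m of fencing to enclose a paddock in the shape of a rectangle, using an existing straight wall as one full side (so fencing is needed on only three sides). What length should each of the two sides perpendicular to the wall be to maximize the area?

269/4

Let the sides perpendicular to the wall have length x and the parallel side y, so 2x + y = 269 and the area is A = xy = x(269 − 2x).
A'(x) = 269 − 4x = 0 gives x = 269/4, and A''(x) = −4 < 0 confirms a maximum.
Then y = 269 − 2·269/4 = 269/2 and A = 72361/8.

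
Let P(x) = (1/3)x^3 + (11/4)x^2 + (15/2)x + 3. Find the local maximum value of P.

P'(x) = x^2 + (11/2)x + 15/2 = 0 at x = -3, -5/2.
Second-derivative test with P''(x) = 2x + 11/2: P''(-3) = -1/2 < 0 ⇒ local maximum; P''(-5/2) = 1/2 > 0 ⇒ local minimum.
So the local maximum value is P(-3) = -15/4.

-15/4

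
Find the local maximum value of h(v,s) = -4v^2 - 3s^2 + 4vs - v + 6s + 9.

411/32

∂h/∂v = -8v + 4s - 1 = 0 and ∂h/∂s = 4v - 6s + 6 = 0, so (v, s) = (9/16, 11/8).
The Hessian has h_{vv} = -8, h_{ss} = -6, h_{vs} = 4, giving D = 32 > 0 with h_{vv} < 0, so the point is a local maximum.
h(9/16, 11/8) = 411/32.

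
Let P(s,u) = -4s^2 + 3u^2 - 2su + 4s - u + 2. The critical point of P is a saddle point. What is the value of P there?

35/13

∂P/∂s = -8s - 2u + 4 = 0 and ∂P/∂u = -2s + 6u - 1 = 0, so (s, u) = (11/26, 4/13).
The Hessian has P_{ss} = -8, P_{uu} = 6, P_{su} = -2, giving D = -52 < 0, so the point is a saddle point.
P(11/26, 4/13) = 35/13.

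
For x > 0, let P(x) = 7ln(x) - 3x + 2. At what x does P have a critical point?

P'(x) = 7/x − 3 = 0 gives x = 7/3.
P''(x) = -7/x², which is negative for x > 0, so this is a local maximum.
P(7/3) = 7·ln(7/3) - 7 + 2 ≈ 0.9311.

7/3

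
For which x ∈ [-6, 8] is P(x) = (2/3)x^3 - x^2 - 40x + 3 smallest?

5

Differentiating, P'(x) = 2x^2 - 2x - 40; which vanishes at x = -4 and x = 5.
Compare values at every candidate in [-6, 8]: P(-6) = 63; P(-4) = 313/3; P(5) = -416/3; P(8) = -119/3.
So the minimum is P(5) = -416/3.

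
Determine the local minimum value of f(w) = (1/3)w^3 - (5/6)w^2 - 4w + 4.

Critical points: f'(w) = w^2 - (5/3)w - 4 vanishes at w = -4/3, 3.
Second-derivative test with f''(w) = 2w - 5/3: f''(-4/3) = -13/3 < 0 ⇒ local maximum; f''(3) = 13/3 > 0 ⇒ local minimum.
The local minimum is f(3) = -13/2.

-13/2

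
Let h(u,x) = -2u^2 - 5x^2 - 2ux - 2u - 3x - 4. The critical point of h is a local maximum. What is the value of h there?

∂h/∂u = -4u - 2x - 2 = 0 and ∂h/∂x = -2u - 10x - 3 = 0, so (u, x) = (-7/18, -2/9).
The Hessian has h_{uu} = -4, h_{xx} = -10, h_{ux} = -2, giving D = 36 > 0 with h_{uu} < 0, so the point is a local maximum.
h(-7/18, -2/9) = -59/18.

-59/18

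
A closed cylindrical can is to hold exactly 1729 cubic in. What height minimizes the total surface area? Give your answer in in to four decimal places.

With radius r and height h, πr²h = 1729 so h = 1729/(πr²), and S(r) = 2πr² + 2πrh = 2πr² + 2·1729/r.
S'(r) = 4πr − 2·1729/r² = 0 ⇒ r³ = 1729/(2π), so r ≈ 6.5044 and h = 2r ≈ 13.0087.
S''(r) = 4π + 4·1729/r³ > 0, so this is the minimum; S ≈ 797.4642.

13.0087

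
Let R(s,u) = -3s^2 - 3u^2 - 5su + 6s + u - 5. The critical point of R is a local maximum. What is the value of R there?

∂R/∂s = -6s - 5u + 6 = 0 and ∂R/∂u = -5s - 6u + 1 = 0, so (s, u) = (31/11, -24/11).
The Hessian has R_{ss} = -6, R_{uu} = -6, R_{su} = -5, giving D = 11 > 0 with R_{ss} < 0, so the point is a local maximum.
R(31/11, -24/11) = 26/11.

26/11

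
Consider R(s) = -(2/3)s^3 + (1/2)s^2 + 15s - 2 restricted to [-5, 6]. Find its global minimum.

Differentiating, R'(s) = -2s^2 + s + 15; which vanishes at s = -5/2 and s = 3.
Candidates: R(-5) = 113/6,  R(-5/2) = -623/24,  R(3) = 59/2,  R(6) = -38.
Hence the absolute minimum is -38 at s = 6.

-38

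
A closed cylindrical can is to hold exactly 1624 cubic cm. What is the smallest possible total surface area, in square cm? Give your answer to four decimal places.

764.8423

With radius r and height h, πr²h = 1624 so h = 1624/(πr²), and S(r) = 2πr² + 2πrh = 2πr² + 2·1624/r.
S'(r) = 4πr − 2·1624/r² = 0 ⇒ r³ = 1624/(2π), so r ≈ 6.3699 and h = 2r ≈ 12.7399.
S''(r) = 4π + 4·1624/r³ > 0, so this is the minimum; S ≈ 764.8423.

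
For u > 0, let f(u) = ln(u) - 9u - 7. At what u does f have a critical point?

f'(u) = 1/u − 9 = 0 gives u = 1/9.
f''(u) = -1/u², which is negative for u > 0, so this is a local maximum.
f(1/9) = 1·ln(1/9) - 1 - 7 ≈ -10.1972.

1/9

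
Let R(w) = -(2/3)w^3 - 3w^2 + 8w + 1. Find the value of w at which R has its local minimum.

Critical points: R'(w) = -2w^2 - 6w + 8 vanishes at w = -4, 1.
Second-derivative test with R''(w) = -4w - 6: R''(-4) = 10 > 0 ⇒ local minimum; R''(1) = -10 < 0 ⇒ local maximum.
Thus R has its local minimum at w = -4, with value -109/3.

-4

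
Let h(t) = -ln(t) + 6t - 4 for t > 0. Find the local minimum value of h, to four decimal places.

h'(t) = -1/t + 6 = 0 gives t = 1/6.
h''(t) = 1/t², which is positive for t > 0, so this is a local minimum.
h(1/6) = -1·ln(1/6) + 1 - 4 ≈ -1.2082.

-1.2082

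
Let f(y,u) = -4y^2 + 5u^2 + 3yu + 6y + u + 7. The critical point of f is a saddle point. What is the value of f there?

781/89

∂f/∂y = -8y + 3u + 6 = 0 and ∂f/∂u = 3y + 10u + 1 = 0, so (y, u) = (57/89, -26/89).
The Hessian has f_{yy} = -8, f_{uu} = 10, f_{yu} = 3, giving D = -89 < 0, so the point is a saddle point.
f(57/89, -26/89) = 781/89.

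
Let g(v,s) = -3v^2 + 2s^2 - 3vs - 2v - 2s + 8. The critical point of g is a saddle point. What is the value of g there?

272/33

∂g/∂v = -6v - 3s - 2 = 0 and ∂g/∂s = -3v + 4s - 2 = 0, so (v, s) = (-14/33, 2/11).
The Hessian has g_{vv} = -6, g_{ss} = 4, g_{vs} = -3, giving D = -33 < 0, so the point is a saddle point.
g(-14/33, 2/11) = 272/33.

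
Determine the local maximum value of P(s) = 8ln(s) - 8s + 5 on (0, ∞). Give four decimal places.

-3.0000

P'(s) = 8/s − 8 = 0 gives s = 1.
P''(s) = -8/s², which is negative for s > 0, so this is a local maximum.
P(1) = 8·ln(1) - 8 + 5 ≈ -3.0000.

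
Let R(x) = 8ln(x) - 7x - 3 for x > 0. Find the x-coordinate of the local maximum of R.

8/7

R'(x) = 8/x − 7 = 0 gives x = 8/7.
R''(x) = -8/x², which is negative for x > 0, so this is a local maximum.
R(8/7) = 8·ln(8/7) - 8 - 3 ≈ -9.9317.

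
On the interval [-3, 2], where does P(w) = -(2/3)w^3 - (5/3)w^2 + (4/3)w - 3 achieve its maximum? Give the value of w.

Differentiating, P'(w) = -2w^2 - (10/3)w + 4/3; which vanishes at w = -2 and w = 1/3.
Candidates: P(-3) = -4; P(-2) = -7; P(1/3) = -224/81; P(2) = -37/3.
Hence the absolute maximum is -224/81 at w = 1/3.

1/3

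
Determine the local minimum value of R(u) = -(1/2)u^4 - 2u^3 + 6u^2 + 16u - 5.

R'(u) = -2u^3 - 6u^2 + 12u + 16 = 0 at u = -4, -1, 2.
Second-derivative test with R''(u) = -6u^2 - 12u + 12: R''(-4) = -36 < 0 ⇒ local maximum; R''(-1) = 18 > 0 ⇒ local minimum; R''(2) = -36 < 0 ⇒ local maximum.
The local minimum is R(-1) = -27/2.

-27/2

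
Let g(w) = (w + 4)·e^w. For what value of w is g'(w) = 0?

-5

By the product rule, g'(w) = (w + 5)·e^w. Since e^w > 0, the only critical point is w = -5.
g''(-5) has the same sign as 1 > 0, so this is a local minimum.
g(-5) = (-1)·e^(-5) ≈ -0.0067.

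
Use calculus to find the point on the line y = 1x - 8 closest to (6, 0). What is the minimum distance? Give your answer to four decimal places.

Minimize D(x)^2 = (x - 6)^2 + (x - 8)^2.
d/dx[D^2] = 2(x - 6) + 2·1·(x - 8) = 0 ⇒ x = 7.
Then y = -1 and the distance is √(2) ≈ 1.4142.

1.4142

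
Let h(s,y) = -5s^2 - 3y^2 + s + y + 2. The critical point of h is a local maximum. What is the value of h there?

32/15

∂h/∂s = -10s + 1 = 0 and ∂h/∂y = -6y + 1 = 0, so (s, y) = (1/10, 1/6).
The Hessian has h_{ss} = -10, h_{yy} = -6, h_{sy} = 0, giving D = 60 > 0 with h_{ss} < 0, so the point is a local maximum.
h(1/10, 1/6) = 32/15.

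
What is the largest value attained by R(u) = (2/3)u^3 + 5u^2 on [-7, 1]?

125/3

The derivative is 2u^2 + 10u, which vanishes at u = -5 and u = 0.
Candidates: R(-7) = 49/3; R(-5) = 125/3; R(0) = 0; R(1) = 17/3.
The maximum over the interval is 125/3, attained at u = -5.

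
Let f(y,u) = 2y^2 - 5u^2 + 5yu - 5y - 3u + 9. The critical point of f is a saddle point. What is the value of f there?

∂f/∂y = 4y + 5u - 5 = 0 and ∂f/∂u = 5y - 10u - 3 = 0, so (y, u) = (1, 1/5).
The Hessian has f_{yy} = 4, f_{uu} = -10, f_{yu} = 5, giving D = -65 < 0, so the point is a saddle point.
f(1, 1/5) = 31/5.

31/5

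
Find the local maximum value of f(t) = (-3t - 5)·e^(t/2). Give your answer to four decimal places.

f'(t) = (-3)·e^(t/2) + (-3t - 5)·(1/2)·e^(t/2) = (-(3/2)t - 11/2)·e^(t/2). Since e^(t/2) > 0, the only critical point is t = -11/3.
f''(-11/3) has the same sign as -3/2 < 0, so this is a local maximum.
f(-11/3) = (6)·e^(-11/6) ≈ 0.9593.

0.9593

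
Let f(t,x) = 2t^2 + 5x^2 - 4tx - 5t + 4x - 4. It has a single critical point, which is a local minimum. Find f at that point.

-173/24

∂f/∂t = 4t - 4x - 5 = 0 and ∂f/∂x = -4t + 10x + 4 = 0, so (t, x) = (17/12, 1/6).
The Hessian has f_{tt} = 4, f_{xx} = 10, f_{tx} = -4, giving D = 24 > 0 with f_{tt} > 0, so the point is a local minimum.
f(17/12, 1/6) = -173/24.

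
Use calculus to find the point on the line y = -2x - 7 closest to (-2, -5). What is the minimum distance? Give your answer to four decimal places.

0.8944

Minimize D(x)^2 = (x + 2)^2 + (-2x - 2)^2.
d/dx[D^2] = 2(x + 2) + 2·(-2)·(-2x - 2) = 0 ⇒ x = -6/5.
Then y = -23/5 and the distance is √(4/5) ≈ 0.8944.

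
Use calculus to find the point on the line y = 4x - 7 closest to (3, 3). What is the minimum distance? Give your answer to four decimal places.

0.4851

Minimize D(x)^2 = (x - 3)^2 + (4x - 10)^2.
d/dx[D^2] = 2(x - 3) + 2·4·(4x - 10) = 0 ⇒ x = 43/17.
Then y = 53/17 and the distance is √(4/17) ≈ 0.4851.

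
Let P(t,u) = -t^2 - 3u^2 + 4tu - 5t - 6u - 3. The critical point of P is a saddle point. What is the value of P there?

∂P/∂t = -2t + 4u - 5 = 0 and ∂P/∂u = 4t - 6u - 6 = 0, so (t, u) = (27/2, 8).
The Hessian has P_{tt} = -2, P_{uu} = -6, P_{tu} = 4, giving D = -4 < 0, so the point is a saddle point.
P(27/2, 8) = -243/4.

-243/4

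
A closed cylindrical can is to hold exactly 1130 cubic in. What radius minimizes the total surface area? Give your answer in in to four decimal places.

With radius r and height h, πr²h = 1130 so h = 1130/(πr²), and S(r) = 2πr² + 2πrh = 2πr² + 2·1130/r.
S'(r) = 4πr − 2·1130/r² = 0 ⇒ r³ = 1130/(2π), so r ≈ 5.6446 and h = 2r ≈ 11.2892.
S''(r) = 4π + 4·1130/r³ > 0, so this is the minimum; S ≈ 600.5744.

5.6446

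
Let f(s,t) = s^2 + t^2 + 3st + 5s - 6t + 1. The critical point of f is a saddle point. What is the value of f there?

∂f/∂s = 2s + 3t + 5 = 0 and ∂f/∂t = 3s + 2t - 6 = 0, so (s, t) = (28/5, -27/5).
The Hessian has f_{ss} = 2, f_{tt} = 2, f_{st} = 3, giving D = -5 < 0, so the point is a saddle point.
f(28/5, -27/5) = 156/5.

156/5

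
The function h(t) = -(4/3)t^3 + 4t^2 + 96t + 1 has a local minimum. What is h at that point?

-701/3

Critical points: h'(t) = -4t^2 + 8t + 96 vanishes at t = -4, 6.
Second-derivative test with h''(t) = -8t + 8: h''(-4) = 40 > 0 ⇒ local minimum; h''(6) = -40 < 0 ⇒ local maximum.
So the local minimum value is h(-4) = -701/3.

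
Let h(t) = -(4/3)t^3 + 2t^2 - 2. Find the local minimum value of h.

Critical points: h'(t) = -4t^2 + 4t vanishes at t = 0, 1.
Since h''(t) = -8t + 4, we get h''(0) = 4 > 0 ⇒ local minimum; h''(1) = -4 < 0 ⇒ local maximum.
The local minimum is h(0) = -2.

-2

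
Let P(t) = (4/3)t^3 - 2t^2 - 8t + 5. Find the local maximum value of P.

29/3

P'(t) = 4t^2 - 4t - 8 = 0 at t = -1, 2.
P''(t) = 8t - 4. P''(-1) = -12 < 0 ⇒ local maximum; P''(2) = 12 > 0 ⇒ local minimum.
Thus P has its local maximum at t = -1, with value 29/3.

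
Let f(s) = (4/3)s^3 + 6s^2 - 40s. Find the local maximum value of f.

550/3

f'(s) = 4s^2 + 12s - 40. Setting f'(s) = 0 gives s ∈ {-5, 2}.
Since f''(s) = 8s + 12, we get f''(-5) = -28 < 0 ⇒ local maximum; f''(2) = 28 > 0 ⇒ local minimum.
So the local maximum value is f(-5) = 550/3.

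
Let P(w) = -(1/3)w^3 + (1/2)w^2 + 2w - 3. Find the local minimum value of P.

Critical points: P'(w) = -w^2 + w + 2 vanishes at w = -1, 2.
Since P''(w) = -2w + 1, we get P''(-1) = 3 > 0 ⇒ local minimum; P''(2) = -3 < 0 ⇒ local maximum.
So the local minimum value is P(-1) = -25/6.

-25/6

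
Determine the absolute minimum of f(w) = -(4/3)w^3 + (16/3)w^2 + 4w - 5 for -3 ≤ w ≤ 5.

-55/3

Differentiating, f'(w) = -4w^2 + (32/3)w + 4; which vanishes at w = -1/3 and w = 3.
Candidates: f(-3) = 67,  f(-1/3) = -461/81,  f(3) = 19,  f(5) = -55/3.
So the minimum is f(5) = -55/3.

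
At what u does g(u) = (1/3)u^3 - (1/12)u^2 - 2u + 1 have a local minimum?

3/2

Critical points: g'(u) = u^2 - (1/6)u - 2 vanishes at u = -4/3, 3/2.
g''(u) = 2u - 1/6. g''(-4/3) = -17/6 < 0 ⇒ local maximum; g''(3/2) = 17/6 > 0 ⇒ local minimum.
Thus g has its local minimum at u = 3/2, with value -17/16.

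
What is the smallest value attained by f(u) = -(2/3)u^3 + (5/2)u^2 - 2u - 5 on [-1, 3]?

-13/2

Differentiating, f'(u) = -2u^2 + 5u - 2; which vanishes at u = 1/2 and u = 2.
Candidates: f(-1) = 1/6, f(1/2) = -131/24, f(2) = -13/3, f(3) = -13/2.
So the minimum is f(3) = -13/2.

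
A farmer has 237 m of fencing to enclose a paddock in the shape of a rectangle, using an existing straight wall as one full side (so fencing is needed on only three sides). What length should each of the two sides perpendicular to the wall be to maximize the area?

237/4

Let the sides perpendicular to the wall have length x and the parallel side y, so 2x + y = 237 and the area is A = xy = x(237 − 2x).
A'(x) = 237 − 4x = 0 gives x = 237/4, and A''(x) = −4 < 0 confirms a maximum.
Then y = 237 − 2·237/4 = 237/2 and A = 56169/8.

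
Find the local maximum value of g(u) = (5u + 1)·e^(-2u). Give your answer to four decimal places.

1.3720

By the product rule, g'(u) = (-10u + 3)·e^(-2u). Since e^(-2u) > 0, the only critical point is u = 3/10.
g''(3/10) has the same sign as -10 < 0, so this is a local maximum.
g(3/10) = (5/2)·e^(-3/5) ≈ 1.3720.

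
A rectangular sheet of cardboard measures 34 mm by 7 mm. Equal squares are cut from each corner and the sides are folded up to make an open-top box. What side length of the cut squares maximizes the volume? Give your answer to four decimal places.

1.6506

With cut size x, the volume is V(x) = x(34 − 2x)(7 − 2x) for 0 < x < 3.5.
V'(x) = 12x^2 − 164x + 238. Setting V'(x) = 0 gives x ≈ 1.6506 (the root in (0, 3.5)).
V''(x) = 24x − 164 is negative there, so this is the maximum; V ≈ 187.4235.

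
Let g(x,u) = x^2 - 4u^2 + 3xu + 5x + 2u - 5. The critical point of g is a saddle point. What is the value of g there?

-251/25

∂g/∂x = 2x + 3u + 5 = 0 and ∂g/∂u = 3x - 8u + 2 = 0, so (x, u) = (-46/25, -11/25).
The Hessian has g_{xx} = 2, g_{uu} = -8, g_{xu} = 3, giving D = -25 < 0, so the point is a saddle point.
g(-46/25, -11/25) = -251/25.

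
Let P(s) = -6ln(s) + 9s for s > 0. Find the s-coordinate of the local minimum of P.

2/3

P'(s) = -6/s + 9 = 0 gives s = 2/3.
P''(s) = 6/s², which is positive for s > 0, so this is a local minimum.
P(2/3) = -6·ln(2/3) + 6 ≈ 8.4328.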